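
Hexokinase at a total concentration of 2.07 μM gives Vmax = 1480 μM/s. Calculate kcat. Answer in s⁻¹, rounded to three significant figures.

715 s⁻¹

kcat = Vmax/[E]total = 1480 μM/s / 2.07 μM = 715 s⁻¹.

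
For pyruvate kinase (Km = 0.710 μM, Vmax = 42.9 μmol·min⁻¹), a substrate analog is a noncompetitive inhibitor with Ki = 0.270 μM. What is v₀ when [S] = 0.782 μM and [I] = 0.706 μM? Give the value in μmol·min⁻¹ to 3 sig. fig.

With α = 1 + [I]/Ki = 1 + 0.706/0.270 = 3.615, the noncompetitive rate law is v = (Vmax/α)·[S] / (Km + [S]).
v = (42.9/3.615)×0.782 / (0.710 + 0.782) = 9.281/1.492 = 6.22 μmol·min⁻¹.

6.22 μmol·min⁻¹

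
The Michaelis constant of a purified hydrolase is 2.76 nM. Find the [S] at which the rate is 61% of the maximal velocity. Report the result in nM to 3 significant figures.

v/Vmax = [S]/(Km+[S]) = 0.61, so [S] = Km·0.61/(1 − 0.61) = 2.76 × 1.564.
[S] = 4.32 nM.

4.32 nM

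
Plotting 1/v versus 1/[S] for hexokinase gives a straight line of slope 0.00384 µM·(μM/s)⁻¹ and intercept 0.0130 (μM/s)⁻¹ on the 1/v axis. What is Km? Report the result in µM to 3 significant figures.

y-intercept = 1/Vmax ⇒ Vmax = 76.9 μM/s; slope = Km/Vmax ⇒ Km = slope × Vmax.
Km = 0.00384 × 76.9 = 0.295 µM.

0.295 µM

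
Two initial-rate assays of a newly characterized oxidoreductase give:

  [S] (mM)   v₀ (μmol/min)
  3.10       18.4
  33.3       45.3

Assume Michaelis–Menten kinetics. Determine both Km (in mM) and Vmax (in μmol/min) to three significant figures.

Km = 5.88 mM; Vmax = 53.3 μmol/min

In reciprocal form, 1/v = (Km/Vmax)·(1/[S]) + 1/Vmax. The two points give (1/[S], 1/v) = (0.3226, 0.05435) and (0.03003, 0.02208).
Slope = (0.05435 − 0.02208)/(0.3226 − 0.03003) = 0.1103; intercept = 0.05435 − 0.1103×0.3226 = 0.01876.
Vmax = 1/intercept = 53.3 μmol/min; Km = slope × Vmax = 0.1103 × 53.3 = 5.88 mM.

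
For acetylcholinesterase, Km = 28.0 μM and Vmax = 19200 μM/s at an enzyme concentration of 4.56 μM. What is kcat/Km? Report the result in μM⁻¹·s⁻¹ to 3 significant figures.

150 μM⁻¹·s⁻¹

kcat = Vmax/[E]total = 19200/4.56 = 4210 s⁻¹.
kcat/Km = 4210/28.0 = 150 μM⁻¹·s⁻¹.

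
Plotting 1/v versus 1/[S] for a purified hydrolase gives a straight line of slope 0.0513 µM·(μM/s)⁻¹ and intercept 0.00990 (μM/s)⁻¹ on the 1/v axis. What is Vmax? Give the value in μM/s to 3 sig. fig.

The y-intercept of a Lineweaver–Burk plot equals 1/Vmax, so Vmax = 1/0.00990 = 101 μM/s.

101 μM/s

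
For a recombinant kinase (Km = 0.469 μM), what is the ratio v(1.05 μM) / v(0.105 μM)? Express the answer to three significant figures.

3.78

Since Vmax cancels, v₂/v₁ = [S]₂(Km+[S]₁) / [S]₁(Km+[S]₂).
= 1.05×(0.469+0.105) / (0.105×(0.469+1.05)) = 0.6027/0.1595 = 3.78.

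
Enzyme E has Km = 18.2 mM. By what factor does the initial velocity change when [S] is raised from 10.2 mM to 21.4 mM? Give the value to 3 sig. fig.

1.50

The fractional saturations are [S]/(Km+[S]) = 10.2/28.40 = 0.3592 and 21.4/39.60 = 0.5404.
v₂/v₁ is just their ratio: 0.5404/0.3592 = 1.50.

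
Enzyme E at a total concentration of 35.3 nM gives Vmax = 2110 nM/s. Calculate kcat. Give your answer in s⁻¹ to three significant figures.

kcat = Vmax/[E]total = 2110 nM/s / 35.3 nM = 59.8 s⁻¹.

59.8 s⁻¹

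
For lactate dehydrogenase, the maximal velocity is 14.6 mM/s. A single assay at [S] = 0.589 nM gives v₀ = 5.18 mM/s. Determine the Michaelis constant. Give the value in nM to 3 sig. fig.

1.07 nM

v/Vmax = 5.18/14.6 = 0.3548 = [S]/(Km+[S]).
So Km + [S] = [S]/0.3548 = 1.660 nM, giving Km = 1.660 − 0.589 = 1.07 nM.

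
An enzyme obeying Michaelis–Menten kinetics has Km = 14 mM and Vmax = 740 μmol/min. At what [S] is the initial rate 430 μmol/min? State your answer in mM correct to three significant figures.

19.4 mM

Rearranging v = Vmax[S]/(Km+[S]) gives [S] = Km·v/(Vmax − v).
[S] = 14 × 430 / (740 − 430) = 6020/310.0 = 19.4 mM.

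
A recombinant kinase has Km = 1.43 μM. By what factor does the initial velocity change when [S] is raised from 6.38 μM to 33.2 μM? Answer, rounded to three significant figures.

The fractional saturations are [S]/(Km+[S]) = 6.38/7.810 = 0.8169 and 33.2/34.63 = 0.9587.
v₂/v₁ is just their ratio: 0.9587/0.8169 = 1.17.

1.17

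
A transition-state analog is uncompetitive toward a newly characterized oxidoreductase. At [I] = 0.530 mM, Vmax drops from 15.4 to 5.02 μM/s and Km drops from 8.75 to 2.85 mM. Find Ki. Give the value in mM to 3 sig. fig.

Uncompetitive: Vmax,app = Vmax/α (and Km,app = Km/α) with α = 1 + [I]/Ki.
α = Vmax/Vmax,app = 15.4/5.02 = 3.068.
Since α = 1 + [I]/Ki, [I]/Ki = 3.068 − 1 = 2.068 and Ki = 0.530/2.068 = 0.256 mM.

0.256 mM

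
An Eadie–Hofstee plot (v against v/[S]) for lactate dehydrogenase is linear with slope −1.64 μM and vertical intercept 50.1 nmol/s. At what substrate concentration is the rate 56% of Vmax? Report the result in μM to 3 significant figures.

2.09 μM

The Eadie–Hofstee slope gives Km = 1.64 μM (slope = −Km).
v/Vmax = [S]/(Km+[S]) = 0.56 ⇒ [S] = Km·0.56/(1−0.56) = 1.64 × 1.273 = 2.09 μM.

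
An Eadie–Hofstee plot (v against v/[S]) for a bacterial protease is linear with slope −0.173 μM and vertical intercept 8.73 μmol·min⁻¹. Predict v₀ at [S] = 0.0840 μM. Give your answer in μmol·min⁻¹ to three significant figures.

2.85 μmol·min⁻¹

In the Eadie–Hofstee form v = Vmax − Km·(v/[S]), the slope is −Km and the intercept is Vmax, so Km = 0.173 μM and Vmax = 8.73 μmol·min⁻¹.
v = 8.73 × 0.0840/(0.173 + 0.0840) = 2.85 μmol·min⁻¹.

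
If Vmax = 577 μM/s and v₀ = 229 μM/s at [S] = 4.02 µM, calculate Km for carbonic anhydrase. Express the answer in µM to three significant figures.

From v = Vmax[S]/(Km+[S]), Km = [S](Vmax − v)/v.
Km = 4.02 × (577 − 229) / 229 = 1399/229 = 6.11 µM.

6.11 µM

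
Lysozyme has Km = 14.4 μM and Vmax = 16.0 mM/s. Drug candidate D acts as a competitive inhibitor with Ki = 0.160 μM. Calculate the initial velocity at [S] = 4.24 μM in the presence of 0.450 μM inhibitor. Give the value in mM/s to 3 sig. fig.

With α = 1 + [I]/Ki = 1 + 0.450/0.160 = 3.812, the competitive rate law is v = Vmax[S] / (αKm + [S]).
v = 16.0×4.24 / (3.812×14.4 + 4.24) = 67.84/59.14 = 1.15 mM/s.

1.15 mM/s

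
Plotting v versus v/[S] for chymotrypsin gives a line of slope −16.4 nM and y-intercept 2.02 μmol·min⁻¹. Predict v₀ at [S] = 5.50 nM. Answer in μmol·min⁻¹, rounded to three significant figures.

0.507 μmol·min⁻¹

In the Eadie–Hofstee form v = Vmax − Km·(v/[S]), the slope is −Km and the intercept is Vmax, so Km = 16.4 nM and Vmax = 2.02 μmol·min⁻¹.
v = 2.02 × 5.50/(16.4 + 5.50) = 0.507 μmol·min⁻¹.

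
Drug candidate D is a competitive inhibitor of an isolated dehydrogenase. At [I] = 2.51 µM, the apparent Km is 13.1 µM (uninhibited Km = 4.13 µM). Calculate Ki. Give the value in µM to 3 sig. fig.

1.16 µM

Competitive: Km,app = α·Km with α = 1 + [I]/Ki.
α = Km,app/Km = 13.1/4.13 = 3.172.
Ki = [I]/(α − 1) = 2.51/2.172 = 1.16 µM.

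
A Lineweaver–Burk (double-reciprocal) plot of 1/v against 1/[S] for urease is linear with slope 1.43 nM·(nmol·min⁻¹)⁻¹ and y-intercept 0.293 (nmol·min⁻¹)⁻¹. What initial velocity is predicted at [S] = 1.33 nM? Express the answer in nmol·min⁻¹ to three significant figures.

The y-intercept is 1/Vmax, so Vmax = 1/0.293 = 3.41 nmol·min⁻¹.
The slope is Km/Vmax, so Km = 1.43 × 3.41 = 4.88 nM.
Then v = 3.41 × 1.33/(4.88 + 1.33) = 0.731 nmol·min⁻¹.

0.731 nmol·min⁻¹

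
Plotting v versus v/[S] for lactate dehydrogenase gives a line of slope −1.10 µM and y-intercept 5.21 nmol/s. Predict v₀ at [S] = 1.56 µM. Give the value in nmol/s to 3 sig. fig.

3.06 nmol/s

In the Eadie–Hofstee form v = Vmax − Km·(v/[S]), the slope is −Km and the intercept is Vmax, so Km = 1.10 µM and Vmax = 5.21 nmol/s.
v = 5.21 × 1.56/(1.10 + 1.56) = 3.06 nmol/s.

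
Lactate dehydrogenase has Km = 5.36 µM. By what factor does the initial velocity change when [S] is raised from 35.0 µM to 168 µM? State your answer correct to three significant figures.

1.12

The fractional saturations are [S]/(Km+[S]) = 35.0/40.36 = 0.8672 and 168/173.4 = 0.9691.
v₂/v₁ is just their ratio: 0.9691/0.8672 = 1.12.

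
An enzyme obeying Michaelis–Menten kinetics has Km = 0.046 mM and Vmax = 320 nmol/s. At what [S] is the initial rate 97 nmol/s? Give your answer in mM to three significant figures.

0.0200 mM

Rearranging v = Vmax[S]/(Km+[S]) gives [S] = Km·v/(Vmax − v).
[S] = 0.046 × 97 / (320 − 97) = 4.462/223.0 = 0.0200 mM.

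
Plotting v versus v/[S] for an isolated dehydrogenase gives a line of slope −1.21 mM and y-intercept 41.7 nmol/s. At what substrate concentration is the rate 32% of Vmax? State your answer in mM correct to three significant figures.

0.569 mM

The Eadie–Hofstee slope gives Km = 1.21 mM (slope = −Km).
v/Vmax = [S]/(Km+[S]) = 0.32 ⇒ [S] = Km·0.32/(1−0.32) = 1.21 × 0.4706 = 0.569 mM.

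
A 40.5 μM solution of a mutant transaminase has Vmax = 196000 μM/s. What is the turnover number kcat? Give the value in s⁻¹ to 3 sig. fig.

4840 s⁻¹

kcat = Vmax/[E]total = 196000 μM/s / 40.5 μM = 4840 s⁻¹.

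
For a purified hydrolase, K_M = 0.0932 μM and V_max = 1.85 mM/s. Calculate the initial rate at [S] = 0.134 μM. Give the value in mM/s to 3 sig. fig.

1.09 mM/s

[S]/(Km+[S]) = 0.134/0.2272 = 0.5898, the fractional saturation.
v = 0.5898 × Vmax = 0.5898 × 1.85 = 1.09 mM/s.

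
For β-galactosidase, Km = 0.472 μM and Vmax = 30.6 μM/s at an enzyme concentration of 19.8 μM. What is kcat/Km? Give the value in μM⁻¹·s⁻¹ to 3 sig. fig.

3.27 μM⁻¹·s⁻¹

kcat = Vmax/[E]total = 30.6/19.8 = 1.55 s⁻¹.
kcat/Km = 1.55/0.472 = 3.27 μM⁻¹·s⁻¹.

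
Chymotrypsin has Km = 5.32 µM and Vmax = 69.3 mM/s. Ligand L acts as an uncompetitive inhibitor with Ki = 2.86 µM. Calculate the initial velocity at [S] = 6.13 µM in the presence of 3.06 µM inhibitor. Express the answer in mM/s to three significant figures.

23.6 mM/s

α = 1 + [I]/Ki = 1 + 3.06/2.86 = 2.070.
For an uncompetitive inhibitor, both parameters are divided by α, giving Vmax/α and Km/α: Km,app = 2.57 µM, Vmax,app = 33.5 mM/s.
v = Vmax,app·[S]/(Km,app + [S]) = 33.5 × 6.13/(2.57 + 6.13) = 23.6 mM/s.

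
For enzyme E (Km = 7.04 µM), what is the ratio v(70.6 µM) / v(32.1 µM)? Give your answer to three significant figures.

The fractional saturations are [S]/(Km+[S]) = 32.1/39.14 = 0.8201 and 70.6/77.64 = 0.9093.
v₂/v₁ is just their ratio: 0.9093/0.8201 = 1.11.

1.11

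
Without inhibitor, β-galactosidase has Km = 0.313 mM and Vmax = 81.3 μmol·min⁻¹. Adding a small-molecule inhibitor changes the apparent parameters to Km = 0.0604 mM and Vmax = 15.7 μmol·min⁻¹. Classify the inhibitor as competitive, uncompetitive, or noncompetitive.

uncompetitive

Both Km and Vmax decrease by the same factor (~5.18-fold) — characteristic of uncompetitive inhibition.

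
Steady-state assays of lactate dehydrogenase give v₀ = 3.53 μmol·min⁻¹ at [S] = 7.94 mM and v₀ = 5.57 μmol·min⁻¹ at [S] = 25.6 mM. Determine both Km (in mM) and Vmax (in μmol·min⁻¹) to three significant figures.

In reciprocal form, 1/v = (Km/Vmax)·(1/[S]) + 1/Vmax. The two points give (1/[S], 1/v) = (0.1259, 0.2833) and (0.03906, 0.1795).
Slope = (0.2833 − 0.1795)/(0.1259 − 0.03906) = 1.194; intercept = 0.2833 − 1.194×0.1259 = 0.1329.
Vmax = 1/intercept = 7.53 μmol·min⁻¹; Km = slope × Vmax = 1.194 × 7.53 = 8.99 mM.

Km = 8.99 mM; Vmax = 7.53 μmol·min⁻¹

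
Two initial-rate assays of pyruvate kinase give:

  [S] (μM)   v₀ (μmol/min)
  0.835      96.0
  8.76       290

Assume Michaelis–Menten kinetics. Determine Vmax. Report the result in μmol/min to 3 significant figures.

From v = Vmax[S]/(Km+[S]), each point gives Vmax = v(Km+[S])/[S].
Equating: 96.0(Km+0.835)/0.835 = 290(Km+8.76)/8.76.
115.0·Km + 96.0 = 33.11·Km + 290, so (115.0 − 33.11)·Km = 290 − 96.0.
Km = 194.0/81.87 = 2.37 μM; then Vmax = 96.0(2.37+0.835)/0.835 = 368 μmol/min.

368 μmol/min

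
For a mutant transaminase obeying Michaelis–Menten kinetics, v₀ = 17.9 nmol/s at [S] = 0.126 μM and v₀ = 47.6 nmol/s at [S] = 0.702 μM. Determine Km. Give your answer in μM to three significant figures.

0.400 μM

From v = Vmax[S]/(Km+[S]), each point gives Vmax = v(Km+[S])/[S].
Equating: 17.9(Km+0.126)/0.126 = 47.6(Km+0.702)/0.702.
142.1·Km + 17.9 = 67.81·Km + 47.6, so (142.1 − 67.81)·Km = 47.6 − 17.9.
Km = 29.70/74.26 = 0.400 μM; then Vmax = 17.9(0.400+0.126)/0.126 = 74.7 nmol/s.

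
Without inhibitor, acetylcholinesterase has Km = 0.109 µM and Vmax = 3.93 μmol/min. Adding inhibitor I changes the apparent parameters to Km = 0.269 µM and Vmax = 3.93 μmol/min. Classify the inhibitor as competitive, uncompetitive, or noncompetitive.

Km increases (0.109 → 0.269 µM) while Vmax is unchanged — the hallmark of competitive inhibition.

competitive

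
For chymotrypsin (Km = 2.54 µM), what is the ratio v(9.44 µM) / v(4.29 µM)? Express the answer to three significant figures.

1.25

The fractional saturations are [S]/(Km+[S]) = 4.29/6.830 = 0.6281 and 9.44/11.98 = 0.7880.
v₂/v₁ is just their ratio: 0.7880/0.6281 = 1.25.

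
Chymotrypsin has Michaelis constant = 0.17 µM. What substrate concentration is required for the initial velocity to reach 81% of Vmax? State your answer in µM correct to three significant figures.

0.725 µM

v/Vmax = [S]/(Km+[S]) = 0.81, so [S] = Km·0.81/(1 − 0.81) = 0.17 × 4.263.
[S] = 0.725 µM.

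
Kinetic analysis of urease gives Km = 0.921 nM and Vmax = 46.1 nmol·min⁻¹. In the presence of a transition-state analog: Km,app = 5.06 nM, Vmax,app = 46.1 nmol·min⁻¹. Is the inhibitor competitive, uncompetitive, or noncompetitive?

Km increases (0.921 → 5.06 nM) while Vmax is unchanged — the hallmark of competitive inhibition.

competitive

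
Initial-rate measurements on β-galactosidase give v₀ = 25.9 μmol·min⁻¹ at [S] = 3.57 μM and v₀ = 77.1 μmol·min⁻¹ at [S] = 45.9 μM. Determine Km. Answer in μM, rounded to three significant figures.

From v = Vmax[S]/(Km+[S]), each point gives Vmax = v(Km+[S])/[S].
Equating: 25.9(Km+3.57)/3.57 = 77.1(Km+45.9)/45.9.
7.255·Km + 25.9 = 1.680·Km + 77.1, so (7.255 − 1.680)·Km = 77.1 − 25.9.
Km = 51.20/5.575 = 9.18 μM; then Vmax = 25.9(9.18+3.57)/3.57 = 92.5 μmol·min⁻¹.

9.18 μM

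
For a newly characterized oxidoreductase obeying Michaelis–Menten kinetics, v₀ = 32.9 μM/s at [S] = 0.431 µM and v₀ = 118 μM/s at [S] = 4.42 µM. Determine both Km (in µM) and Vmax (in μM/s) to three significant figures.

From v = Vmax[S]/(Km+[S]), each point gives Vmax = v(Km+[S])/[S].
Equating: 32.9(Km+0.431)/0.431 = 118(Km+4.42)/4.42.
76.33·Km + 32.9 = 26.70·Km + 118, so (76.33 − 26.70)·Km = 118 − 32.9.
Km = 85.10/49.64 = 1.71 µM; then Vmax = 32.9(1.71+0.431)/0.431 = 164 μM/s.

Km = 1.71 µM; Vmax = 164 μM/s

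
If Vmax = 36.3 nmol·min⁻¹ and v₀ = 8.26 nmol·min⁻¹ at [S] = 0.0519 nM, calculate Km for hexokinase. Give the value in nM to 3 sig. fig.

v/Vmax = 8.26/36.3 = 0.2275 = [S]/(Km+[S]).
So Km + [S] = [S]/0.2275 = 0.2281 nM, giving Km = 0.2281 − 0.0519 = 0.176 nM.

0.176 nM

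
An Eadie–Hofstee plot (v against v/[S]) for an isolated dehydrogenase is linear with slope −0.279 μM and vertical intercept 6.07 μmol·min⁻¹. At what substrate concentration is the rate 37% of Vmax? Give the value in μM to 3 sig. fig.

0.164 μM

The Eadie–Hofstee slope gives Km = 0.279 μM (slope = −Km).
v/Vmax = [S]/(Km+[S]) = 0.37 ⇒ [S] = Km·0.37/(1−0.37) = 0.279 × 0.5873 = 0.164 μM.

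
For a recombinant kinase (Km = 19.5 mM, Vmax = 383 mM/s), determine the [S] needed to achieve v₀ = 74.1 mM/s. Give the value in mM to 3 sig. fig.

The required fractional saturation is v/Vmax = 74.1/383 = 0.1935.
Then [S]/(Km+[S]) = 0.1935 ⇒ [S] = 19.5 × 0.1935/(1 − 0.1935) = 4.68 mM.

4.68 mM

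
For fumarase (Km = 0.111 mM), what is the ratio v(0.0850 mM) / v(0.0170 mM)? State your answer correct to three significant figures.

The fractional saturations are [S]/(Km+[S]) = 0.0170/0.1280 = 0.1328 and 0.0850/0.1960 = 0.4337.
v₂/v₁ is just their ratio: 0.4337/0.1328 = 3.27.

3.27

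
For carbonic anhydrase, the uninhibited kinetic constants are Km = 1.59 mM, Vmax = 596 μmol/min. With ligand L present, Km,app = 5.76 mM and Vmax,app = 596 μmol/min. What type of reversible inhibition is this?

Km increases (1.59 → 5.76 mM) while Vmax is unchanged — the hallmark of competitive inhibition.

competitive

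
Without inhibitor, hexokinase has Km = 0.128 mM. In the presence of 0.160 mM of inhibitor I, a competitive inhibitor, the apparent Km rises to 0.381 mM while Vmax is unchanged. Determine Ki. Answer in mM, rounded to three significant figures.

0.0809 mM

Competitive: Km,app = α·Km with α = 1 + [I]/Ki.
α = Km,app/Km = 0.381/0.128 = 2.977.
Since α = 1 + [I]/Ki, [I]/Ki = 2.977 − 1 = 1.977 and Ki = 0.160/1.977 = 0.0809 mM.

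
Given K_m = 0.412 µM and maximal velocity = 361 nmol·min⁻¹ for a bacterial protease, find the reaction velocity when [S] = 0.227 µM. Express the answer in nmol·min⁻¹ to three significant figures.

128 nmol·min⁻¹

[S]/(Km+[S]) = 0.227/0.6390 = 0.3552, the fractional saturation.
v = 0.3552 × Vmax = 0.3552 × 361 = 128 nmol·min⁻¹.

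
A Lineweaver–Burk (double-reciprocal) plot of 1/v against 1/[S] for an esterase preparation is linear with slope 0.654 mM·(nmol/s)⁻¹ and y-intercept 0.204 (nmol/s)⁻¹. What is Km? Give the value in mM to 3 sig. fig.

y-intercept = 1/Vmax ⇒ Vmax = 4.90 nmol/s; slope = Km/Vmax ⇒ Km = slope × Vmax.
Km = 0.654 × 4.90 = 3.21 mM.

3.21 mM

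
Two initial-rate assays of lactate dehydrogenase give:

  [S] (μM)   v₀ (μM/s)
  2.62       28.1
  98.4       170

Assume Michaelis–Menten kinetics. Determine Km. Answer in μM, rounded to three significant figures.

15.8 μM

In reciprocal form, 1/v = (Km/Vmax)·(1/[S]) + 1/Vmax. The two points give (1/[S], 1/v) = (0.3817, 0.03559) and (0.01016, 0.005882).
Slope = (0.03559 − 0.005882)/(0.3817 − 0.01016) = 0.07996; intercept = 0.03559 − 0.07996×0.3817 = 0.005070.
Vmax = 1/intercept = 197 μM/s; Km = slope × Vmax = 0.07996 × 197 = 15.8 μM.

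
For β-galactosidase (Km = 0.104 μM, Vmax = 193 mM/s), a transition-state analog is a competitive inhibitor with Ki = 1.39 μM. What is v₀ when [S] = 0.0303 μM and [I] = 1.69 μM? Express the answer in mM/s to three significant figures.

22.4 mM/s

α = 1 + [I]/Ki = 1 + 1.69/1.39 = 2.216.
For a competitive inhibitor, Vmax is unchanged and the apparent Km becomes α·Km: Km,app = 0.230 μM, Vmax,app = 193 mM/s.
v = Vmax,app·[S]/(Km,app + [S]) = 193 × 0.0303/(0.230 + 0.0303) = 22.4 mM/s.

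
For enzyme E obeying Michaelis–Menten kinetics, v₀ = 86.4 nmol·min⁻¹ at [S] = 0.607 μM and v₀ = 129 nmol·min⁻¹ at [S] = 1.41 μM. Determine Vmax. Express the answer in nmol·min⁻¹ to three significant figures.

206 nmol·min⁻¹

In reciprocal form, 1/v = (Km/Vmax)·(1/[S]) + 1/Vmax. The two points give (1/[S], 1/v) = (1.647, 0.01157) and (0.7092, 0.007752).
Slope = (0.01157 − 0.007752)/(1.647 − 0.7092) = 0.004074; intercept = 0.01157 − 0.004074×1.647 = 0.004863.
Vmax = 1/intercept = 206 nmol·min⁻¹; Km = slope × Vmax = 0.004074 × 206 = 0.838 μM.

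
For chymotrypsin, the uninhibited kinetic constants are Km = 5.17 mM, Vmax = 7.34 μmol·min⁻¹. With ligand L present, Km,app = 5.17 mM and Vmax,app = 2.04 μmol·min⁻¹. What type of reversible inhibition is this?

Vmax decreases (7.34 → 2.04 μmol·min⁻¹) while Km is unchanged — pure noncompetitive inhibition.

noncompetitive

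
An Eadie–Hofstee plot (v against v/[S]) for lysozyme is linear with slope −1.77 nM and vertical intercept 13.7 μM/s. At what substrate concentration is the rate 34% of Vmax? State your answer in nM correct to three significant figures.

The Eadie–Hofstee slope gives Km = 1.77 nM (slope = −Km).
v/Vmax = [S]/(Km+[S]) = 0.34 ⇒ [S] = Km·0.34/(1−0.34) = 1.77 × 0.5152 = 0.912 nM.

0.912 nM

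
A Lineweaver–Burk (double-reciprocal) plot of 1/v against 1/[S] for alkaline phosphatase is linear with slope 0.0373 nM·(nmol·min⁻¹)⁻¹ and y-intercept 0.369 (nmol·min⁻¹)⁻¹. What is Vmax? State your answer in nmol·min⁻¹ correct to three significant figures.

The y-intercept of a Lineweaver–Burk plot equals 1/Vmax, so Vmax = 1/0.369 = 2.71 nmol·min⁻¹.

2.71 nmol·min⁻¹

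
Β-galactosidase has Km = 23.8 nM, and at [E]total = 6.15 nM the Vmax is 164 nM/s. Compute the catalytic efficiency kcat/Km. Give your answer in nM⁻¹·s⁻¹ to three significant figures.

1.12 nM⁻¹·s⁻¹

kcat = Vmax/[E]total = 164/6.15 = 26.7 s⁻¹.
kcat/Km = 26.7/23.8 = 1.12 nM⁻¹·s⁻¹.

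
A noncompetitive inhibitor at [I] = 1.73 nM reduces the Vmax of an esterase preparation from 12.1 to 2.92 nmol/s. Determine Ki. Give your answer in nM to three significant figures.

0.550 nM

Noncompetitive: Vmax,app = Vmax/α with α = 1 + [I]/Ki.
α = Vmax/Vmax,app = 12.1/2.92 = 4.144.
Since α = 1 + [I]/Ki, [I]/Ki = 4.144 − 1 = 3.144 and Ki = 1.73/3.144 = 0.550 nM.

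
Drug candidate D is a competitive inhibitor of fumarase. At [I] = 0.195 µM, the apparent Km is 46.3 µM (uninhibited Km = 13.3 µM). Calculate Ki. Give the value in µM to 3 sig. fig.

Competitive: Km,app = α·Km with α = 1 + [I]/Ki.
α = Km,app/Km = 46.3/13.3 = 3.481.
Ki = [I]/(α − 1) = 0.195/2.481 = 0.0786 µM.

0.0786 µM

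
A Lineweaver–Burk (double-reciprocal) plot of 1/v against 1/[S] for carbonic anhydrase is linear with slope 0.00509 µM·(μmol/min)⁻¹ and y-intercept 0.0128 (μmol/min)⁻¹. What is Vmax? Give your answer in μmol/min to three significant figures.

78.1 μmol/min

The y-intercept of a Lineweaver–Burk plot equals 1/Vmax, so Vmax = 1/0.0128 = 78.1 μmol/min.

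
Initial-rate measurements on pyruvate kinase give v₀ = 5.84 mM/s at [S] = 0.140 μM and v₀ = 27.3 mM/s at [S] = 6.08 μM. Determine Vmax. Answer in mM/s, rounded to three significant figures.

29.9 mM/s

In reciprocal form, 1/v = (Km/Vmax)·(1/[S]) + 1/Vmax. The two points give (1/[S], 1/v) = (7.143, 0.1712) and (0.1645, 0.03663).
Slope = (0.1712 − 0.03663)/(7.143 − 0.1645) = 0.01929; intercept = 0.1712 − 0.01929×7.143 = 0.03346.
Vmax = 1/intercept = 29.9 mM/s; Km = slope × Vmax = 0.01929 × 29.9 = 0.577 μM.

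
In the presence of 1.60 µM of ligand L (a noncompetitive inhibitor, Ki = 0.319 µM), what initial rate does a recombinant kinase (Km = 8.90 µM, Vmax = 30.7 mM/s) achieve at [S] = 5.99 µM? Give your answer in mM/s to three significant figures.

With α = 1 + [I]/Ki = 1 + 1.60/0.319 = 6.016, the noncompetitive rate law is v = (Vmax/α)·[S] / (Km + [S]).
v = (30.7/6.016)×5.99 / (8.90 + 5.99) = 30.57/14.89 = 2.05 mM/s.

2.05 mM/s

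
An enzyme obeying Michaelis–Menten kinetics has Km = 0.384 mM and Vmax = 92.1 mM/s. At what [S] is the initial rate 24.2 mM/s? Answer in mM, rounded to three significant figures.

0.137 mM

Rearranging v = Vmax[S]/(Km+[S]) gives [S] = Km·v/(Vmax − v).
[S] = 0.384 × 24.2 / (92.1 − 24.2) = 9.293/67.90 = 0.137 mM.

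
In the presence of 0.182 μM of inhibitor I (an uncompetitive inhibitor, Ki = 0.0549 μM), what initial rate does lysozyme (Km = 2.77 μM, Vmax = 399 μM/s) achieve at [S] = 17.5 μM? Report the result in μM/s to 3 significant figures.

89.2 μM/s

With α = 1 + [I]/Ki = 1 + 0.182/0.0549 = 4.315, the uncompetitive rate law is v = (Vmax/α)·[S] / (Km/α + [S]).
v = (399/4.315)×17.5 / (2.77/4.315 + 17.5) = 1618/18.14 = 89.2 μM/s.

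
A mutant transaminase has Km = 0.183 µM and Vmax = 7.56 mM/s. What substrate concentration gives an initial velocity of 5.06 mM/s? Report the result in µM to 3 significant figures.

The required fractional saturation is v/Vmax = 5.06/7.56 = 0.6693.
Then [S]/(Km+[S]) = 0.6693 ⇒ [S] = 0.183 × 0.6693/(1 − 0.6693) = 0.370 µM.

0.370 µM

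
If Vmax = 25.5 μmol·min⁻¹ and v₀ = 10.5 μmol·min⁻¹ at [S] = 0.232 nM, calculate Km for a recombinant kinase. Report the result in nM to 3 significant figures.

0.331 nM

v/Vmax = 10.5/25.5 = 0.4118 = [S]/(Km+[S]).
So Km + [S] = [S]/0.4118 = 0.5634 nM, giving Km = 0.5634 − 0.232 = 0.331 nM.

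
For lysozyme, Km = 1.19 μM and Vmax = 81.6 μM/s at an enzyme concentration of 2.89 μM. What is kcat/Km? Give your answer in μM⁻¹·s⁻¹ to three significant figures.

23.7 μM⁻¹·s⁻¹

kcat = Vmax/[E]total = 81.6/2.89 = 28.2 s⁻¹.
kcat/Km = 28.2/1.19 = 23.7 μM⁻¹·s⁻¹.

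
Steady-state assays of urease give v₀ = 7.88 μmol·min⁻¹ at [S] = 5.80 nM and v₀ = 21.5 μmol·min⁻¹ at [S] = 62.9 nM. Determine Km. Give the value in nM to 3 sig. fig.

13.4 nM

From v = Vmax[S]/(Km+[S]), each point gives Vmax = v(Km+[S])/[S].
Equating: 7.88(Km+5.80)/5.80 = 21.5(Km+62.9)/62.9.
1.359·Km + 7.88 = 0.3418·Km + 21.5, so (1.359 − 0.3418)·Km = 21.5 − 7.88.
Km = 13.62/1.017 = 13.4 nM; then Vmax = 7.88(13.4+5.80)/5.80 = 26.1 μmol·min⁻¹.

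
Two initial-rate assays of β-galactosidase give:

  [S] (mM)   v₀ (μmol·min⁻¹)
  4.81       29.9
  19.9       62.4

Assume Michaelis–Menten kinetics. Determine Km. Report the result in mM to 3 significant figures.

From v = Vmax[S]/(Km+[S]), each point gives Vmax = v(Km+[S])/[S].
Equating: 29.9(Km+4.81)/4.81 = 62.4(Km+19.9)/19.9.
6.216·Km + 29.9 = 3.136·Km + 62.4, so (6.216 − 3.136)·Km = 62.4 − 29.9.
Km = 32.50/3.081 = 10.6 mM; then Vmax = 29.9(10.6+4.81)/4.81 = 95.5 μmol·min⁻¹.

10.6 mM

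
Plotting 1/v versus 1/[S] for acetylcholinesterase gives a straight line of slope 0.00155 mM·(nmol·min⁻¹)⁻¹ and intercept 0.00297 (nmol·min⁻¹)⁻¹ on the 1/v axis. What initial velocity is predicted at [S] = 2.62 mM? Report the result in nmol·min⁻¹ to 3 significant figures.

The y-intercept is 1/Vmax, so Vmax = 1/0.00297 = 337 nmol·min⁻¹.
The slope is Km/Vmax, so Km = 0.00155 × 337 = 0.522 mM.
Then v = 337 × 2.62/(0.522 + 2.62) = 281 nmol·min⁻¹.

281 nmol·min⁻¹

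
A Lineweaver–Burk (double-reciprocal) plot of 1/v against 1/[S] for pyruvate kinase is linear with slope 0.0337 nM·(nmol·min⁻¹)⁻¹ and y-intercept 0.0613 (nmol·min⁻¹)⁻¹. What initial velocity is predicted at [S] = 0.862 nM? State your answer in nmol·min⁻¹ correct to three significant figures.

9.96 nmol·min⁻¹

The y-intercept is 1/Vmax, so Vmax = 1/0.0613 = 16.3 nmol·min⁻¹.
The slope is Km/Vmax, so Km = 0.0337 × 16.3 = 0.550 nM.
Then v = 16.3 × 0.862/(0.550 + 0.862) = 9.96 nmol·min⁻¹.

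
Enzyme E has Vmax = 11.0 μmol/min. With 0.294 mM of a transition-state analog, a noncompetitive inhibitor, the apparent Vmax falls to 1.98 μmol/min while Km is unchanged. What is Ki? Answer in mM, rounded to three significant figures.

0.0645 mM

Noncompetitive: Vmax,app = Vmax/α with α = 1 + [I]/Ki.
α = Vmax/Vmax,app = 11.0/1.98 = 5.556.
Since α = 1 + [I]/Ki, [I]/Ki = 5.556 − 1 = 4.556 and Ki = 0.294/4.556 = 0.0645 mM.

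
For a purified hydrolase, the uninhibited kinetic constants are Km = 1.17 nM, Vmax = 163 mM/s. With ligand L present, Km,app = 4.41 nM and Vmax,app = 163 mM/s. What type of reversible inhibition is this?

competitive

Km increases (1.17 → 4.41 nM) while Vmax is unchanged — the hallmark of competitive inhibition.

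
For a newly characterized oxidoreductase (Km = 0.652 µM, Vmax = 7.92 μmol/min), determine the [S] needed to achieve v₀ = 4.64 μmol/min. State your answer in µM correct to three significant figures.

Rearranging v = Vmax[S]/(Km+[S]) gives [S] = Km·v/(Vmax − v).
[S] = 0.652 × 4.64 / (7.92 − 4.64) = 3.025/3.280 = 0.922 µM.

0.922 µM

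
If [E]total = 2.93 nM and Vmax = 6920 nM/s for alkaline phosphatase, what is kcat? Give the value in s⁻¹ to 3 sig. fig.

2360 s⁻¹

kcat = Vmax/[E]total = 6920 nM/s / 2.93 nM = 2360 s⁻¹.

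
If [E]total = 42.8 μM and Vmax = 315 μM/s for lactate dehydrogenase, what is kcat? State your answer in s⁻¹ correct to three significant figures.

kcat = Vmax/[E]total = 315 μM/s / 42.8 μM = 7.36 s⁻¹.

7.36 s⁻¹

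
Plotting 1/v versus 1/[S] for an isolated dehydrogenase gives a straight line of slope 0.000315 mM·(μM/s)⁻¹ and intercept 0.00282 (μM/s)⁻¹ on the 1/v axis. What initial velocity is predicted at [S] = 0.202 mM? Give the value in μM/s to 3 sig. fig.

The y-intercept is 1/Vmax, so Vmax = 1/0.00282 = 355 μM/s.
The slope is Km/Vmax, so Km = 0.000315 × 355 = 0.112 mM.
Then v = 355 × 0.202/(0.112 + 0.202) = 228 μM/s.

228 μM/s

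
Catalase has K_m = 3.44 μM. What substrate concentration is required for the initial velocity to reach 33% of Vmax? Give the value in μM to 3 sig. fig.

v/Vmax = [S]/(Km+[S]) = 0.33, so [S] = Km·0.33/(1 − 0.33) = 3.44 × 0.4925.
[S] = 1.69 μM.

1.69 μM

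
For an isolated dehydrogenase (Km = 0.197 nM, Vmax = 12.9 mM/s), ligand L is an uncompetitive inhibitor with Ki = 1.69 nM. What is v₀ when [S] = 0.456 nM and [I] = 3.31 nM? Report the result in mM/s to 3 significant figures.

3.80 mM/s

With α = 1 + [I]/Ki = 1 + 3.31/1.69 = 2.959, the uncompetitive rate law is v = (Vmax/α)·[S] / (Km/α + [S]).
v = (12.9/2.959)×0.456 / (0.197/2.959 + 0.456) = 1.988/0.5226 = 3.80 mM/s.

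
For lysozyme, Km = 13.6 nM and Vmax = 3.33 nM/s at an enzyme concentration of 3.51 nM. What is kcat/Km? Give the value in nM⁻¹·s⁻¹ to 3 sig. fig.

0.0698 nM⁻¹·s⁻¹

kcat = Vmax/[E]total = 3.33/3.51 = 0.949 s⁻¹.
kcat/Km = 0.949/13.6 = 0.0698 nM⁻¹·s⁻¹.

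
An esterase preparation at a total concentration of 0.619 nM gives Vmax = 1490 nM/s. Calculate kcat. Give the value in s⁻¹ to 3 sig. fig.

kcat = Vmax/[E]total = 1490 nM/s / 0.619 nM = 2410 s⁻¹.

2410 s⁻¹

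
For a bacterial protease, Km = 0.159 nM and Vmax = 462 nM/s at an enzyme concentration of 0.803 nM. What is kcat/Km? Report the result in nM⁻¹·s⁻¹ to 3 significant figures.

3620 nM⁻¹·s⁻¹

kcat = Vmax/[E]total = 462/0.803 = 575 s⁻¹.
kcat/Km = 575/0.159 = 3620 nM⁻¹·s⁻¹.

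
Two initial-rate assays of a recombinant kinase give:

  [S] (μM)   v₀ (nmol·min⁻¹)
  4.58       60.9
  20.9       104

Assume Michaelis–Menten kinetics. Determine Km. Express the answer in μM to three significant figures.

From v = Vmax[S]/(Km+[S]), each point gives Vmax = v(Km+[S])/[S].
Equating: 60.9(Km+4.58)/4.58 = 104(Km+20.9)/20.9.
13.30·Km + 60.9 = 4.976·Km + 104, so (13.30 − 4.976)·Km = 104 − 60.9.
Km = 43.10/8.321 = 5.18 μM; then Vmax = 60.9(5.18+4.58)/4.58 = 130 nmol·min⁻¹.

5.18 μM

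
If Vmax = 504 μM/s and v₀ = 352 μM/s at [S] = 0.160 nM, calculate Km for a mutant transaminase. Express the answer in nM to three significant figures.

v/Vmax = 352/504 = 0.6984 = [S]/(Km+[S]).
So Km + [S] = [S]/0.6984 = 0.2291 nM, giving Km = 0.2291 − 0.160 = 0.0691 nM.

0.0691 nM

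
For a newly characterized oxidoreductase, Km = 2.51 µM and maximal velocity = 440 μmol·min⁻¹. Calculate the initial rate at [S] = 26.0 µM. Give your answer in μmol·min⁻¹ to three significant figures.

401 μmol·min⁻¹

[S]/(Km+[S]) = 26.0/28.51 = 0.9120, the fractional saturation.
v = 0.9120 × Vmax = 0.9120 × 440 = 401 μmol·min⁻¹.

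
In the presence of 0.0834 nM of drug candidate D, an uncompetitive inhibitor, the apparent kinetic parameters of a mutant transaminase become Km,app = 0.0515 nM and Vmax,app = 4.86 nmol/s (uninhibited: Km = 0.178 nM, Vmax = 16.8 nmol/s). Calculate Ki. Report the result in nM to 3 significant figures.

0.0339 nM

Uncompetitive: Vmax,app = Vmax/α (and Km,app = Km/α) with α = 1 + [I]/Ki.
α = Vmax/Vmax,app = 16.8/4.86 = 3.457.
Since α = 1 + [I]/Ki, [I]/Ki = 3.457 − 1 = 2.457 and Ki = 0.0834/2.457 = 0.0339 nM.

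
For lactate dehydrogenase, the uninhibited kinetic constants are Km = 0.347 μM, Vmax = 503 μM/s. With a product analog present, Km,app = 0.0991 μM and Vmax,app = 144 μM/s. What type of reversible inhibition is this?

uncompetitive

Both Km and Vmax decrease by the same factor (~3.50-fold) — characteristic of uncompetitive inhibition.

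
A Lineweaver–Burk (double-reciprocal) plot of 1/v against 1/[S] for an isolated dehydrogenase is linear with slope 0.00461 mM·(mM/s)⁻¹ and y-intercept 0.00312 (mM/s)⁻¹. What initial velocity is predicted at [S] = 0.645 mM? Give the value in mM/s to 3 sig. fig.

The y-intercept is 1/Vmax, so Vmax = 1/0.00312 = 321 mM/s.
The slope is Km/Vmax, so Km = 0.00461 × 321 = 1.48 mM.
Then v = 321 × 0.645/(1.48 + 0.645) = 97.4 mM/s.

97.4 mM/s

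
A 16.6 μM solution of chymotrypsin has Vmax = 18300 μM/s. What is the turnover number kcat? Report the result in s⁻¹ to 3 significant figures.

kcat = Vmax/[E]total = 18300 μM/s / 16.6 μM = 1100 s⁻¹.

1100 s⁻¹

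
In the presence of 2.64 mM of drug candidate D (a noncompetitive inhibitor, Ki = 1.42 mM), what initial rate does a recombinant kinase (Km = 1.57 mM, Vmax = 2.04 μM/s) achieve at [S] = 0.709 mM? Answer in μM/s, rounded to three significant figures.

α = 1 + [I]/Ki = 1 + 2.64/1.42 = 2.859.
For a noncompetitive inhibitor, Vmax is reduced to Vmax/α while Km is unchanged: Km,app = 1.57 mM, Vmax,app = 0.713 μM/s.
v = Vmax,app·[S]/(Km,app + [S]) = 0.713 × 0.709/(1.57 + 0.709) = 0.222 μM/s.

0.222 μM/s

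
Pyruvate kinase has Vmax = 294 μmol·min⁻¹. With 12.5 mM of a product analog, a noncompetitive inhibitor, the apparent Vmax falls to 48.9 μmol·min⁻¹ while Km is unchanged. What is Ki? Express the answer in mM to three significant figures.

2.49 mM

Noncompetitive: Vmax,app = Vmax/α with α = 1 + [I]/Ki.
α = Vmax/Vmax,app = 294/48.9 = 6.012.
Ki = [I]/(α − 1) = 12.5/5.012 = 2.49 mM.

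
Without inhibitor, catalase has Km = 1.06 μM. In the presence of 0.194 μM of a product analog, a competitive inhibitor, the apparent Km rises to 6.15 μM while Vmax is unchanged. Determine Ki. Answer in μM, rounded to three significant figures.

Competitive: Km,app = α·Km with α = 1 + [I]/Ki.
α = Km,app/Km = 6.15/1.06 = 5.802.
Ki = [I]/(α − 1) = 0.194/4.802 = 0.0404 μM.

0.0404 μM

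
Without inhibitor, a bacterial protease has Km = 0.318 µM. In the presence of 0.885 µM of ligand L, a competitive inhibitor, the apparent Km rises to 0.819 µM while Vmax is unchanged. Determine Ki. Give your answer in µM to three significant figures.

0.562 µM

Competitive: Km,app = α·Km with α = 1 + [I]/Ki.
α = Km,app/Km = 0.819/0.318 = 2.575.
Ki = [I]/(α − 1) = 0.885/1.575 = 0.562 µM.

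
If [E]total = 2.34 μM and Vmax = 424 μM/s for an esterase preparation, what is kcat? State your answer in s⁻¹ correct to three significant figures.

kcat = Vmax/[E]total = 424 μM/s / 2.34 μM = 181 s⁻¹.

181 s⁻¹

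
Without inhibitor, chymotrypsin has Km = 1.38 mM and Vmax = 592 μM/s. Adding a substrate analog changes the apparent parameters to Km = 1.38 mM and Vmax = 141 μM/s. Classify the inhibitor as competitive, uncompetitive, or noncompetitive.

Vmax decreases (592 → 141 μM/s) while Km is unchanged — pure noncompetitive inhibition.

noncompetitive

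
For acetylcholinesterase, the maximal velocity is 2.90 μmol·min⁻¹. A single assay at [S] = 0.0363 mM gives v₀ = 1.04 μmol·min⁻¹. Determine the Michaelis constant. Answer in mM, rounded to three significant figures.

0.0649 mM

v/Vmax = 1.04/2.90 = 0.3586 = [S]/(Km+[S]).
So Km + [S] = [S]/0.3586 = 0.1012 mM, giving Km = 0.1012 − 0.0363 = 0.0649 mM.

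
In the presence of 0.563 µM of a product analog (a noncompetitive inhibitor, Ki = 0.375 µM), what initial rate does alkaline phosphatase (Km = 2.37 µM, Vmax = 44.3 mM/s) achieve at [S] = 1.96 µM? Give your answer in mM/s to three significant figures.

α = 1 + [I]/Ki = 1 + 0.563/0.375 = 2.501.
For a noncompetitive inhibitor, Vmax is reduced to Vmax/α while Km is unchanged: Km,app = 2.37 µM, Vmax,app = 17.7 mM/s.
v = Vmax,app·[S]/(Km,app + [S]) = 17.7 × 1.96/(2.37 + 1.96) = 8.02 mM/s.

8.02 mM/s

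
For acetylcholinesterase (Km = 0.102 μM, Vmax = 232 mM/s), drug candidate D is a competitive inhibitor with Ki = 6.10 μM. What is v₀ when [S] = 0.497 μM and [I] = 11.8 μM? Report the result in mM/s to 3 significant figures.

α = 1 + [I]/Ki = 1 + 11.8/6.10 = 2.934.
For a competitive inhibitor, Vmax is unchanged and the apparent Km becomes α·Km: Km,app = 0.299 μM, Vmax,app = 232 mM/s.
v = Vmax,app·[S]/(Km,app + [S]) = 232 × 0.497/(0.299 + 0.497) = 145 mM/s.

145 mM/s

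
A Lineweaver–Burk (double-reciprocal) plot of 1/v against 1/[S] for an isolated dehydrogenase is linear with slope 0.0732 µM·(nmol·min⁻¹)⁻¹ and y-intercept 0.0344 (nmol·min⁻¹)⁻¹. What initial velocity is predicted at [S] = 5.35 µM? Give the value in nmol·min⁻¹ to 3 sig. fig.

20.8 nmol·min⁻¹

The y-intercept is 1/Vmax, so Vmax = 1/0.0344 = 29.1 nmol·min⁻¹.
The slope is Km/Vmax, so Km = 0.0732 × 29.1 = 2.13 µM.
Then v = 29.1 × 5.35/(2.13 + 5.35) = 20.8 nmol·min⁻¹.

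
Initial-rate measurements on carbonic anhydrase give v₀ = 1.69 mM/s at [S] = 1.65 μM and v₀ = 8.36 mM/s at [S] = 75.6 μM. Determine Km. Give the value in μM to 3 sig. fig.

7.30 μM

In reciprocal form, 1/v = (Km/Vmax)·(1/[S]) + 1/Vmax. The two points give (1/[S], 1/v) = (0.6061, 0.5917) and (0.01323, 0.1196).
Slope = (0.5917 − 0.1196)/(0.6061 − 0.01323) = 0.7963; intercept = 0.5917 − 0.7963×0.6061 = 0.1091.
Vmax = 1/intercept = 9.17 mM/s; Km = slope × Vmax = 0.7963 × 9.17 = 7.30 μM.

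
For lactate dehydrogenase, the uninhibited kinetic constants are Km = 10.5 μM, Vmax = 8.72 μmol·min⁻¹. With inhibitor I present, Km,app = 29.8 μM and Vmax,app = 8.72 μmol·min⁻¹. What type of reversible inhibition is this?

competitive

Km increases (10.5 → 29.8 μM) while Vmax is unchanged — the hallmark of competitive inhibition.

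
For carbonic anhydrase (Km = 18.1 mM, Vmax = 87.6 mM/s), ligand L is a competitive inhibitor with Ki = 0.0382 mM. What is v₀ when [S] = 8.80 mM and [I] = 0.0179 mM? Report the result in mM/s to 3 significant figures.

21.8 mM/s

With α = 1 + [I]/Ki = 1 + 0.0179/0.0382 = 1.469, the competitive rate law is v = Vmax[S] / (αKm + [S]).
v = 87.6×8.80 / (1.469×18.1 + 8.80) = 770.9/35.38 = 21.8 mM/s.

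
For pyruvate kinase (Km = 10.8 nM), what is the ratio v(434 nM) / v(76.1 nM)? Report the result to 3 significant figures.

Since Vmax cancels, v₂/v₁ = [S]₂(Km+[S]₁) / [S]₁(Km+[S]₂).
= 434×(10.8+76.1) / (76.1×(10.8+434)) = 37710/33850 = 1.11.

1.11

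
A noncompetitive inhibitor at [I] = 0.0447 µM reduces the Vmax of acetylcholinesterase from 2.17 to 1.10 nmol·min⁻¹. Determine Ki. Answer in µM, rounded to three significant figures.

0.0460 µM

Noncompetitive: Vmax,app = Vmax/α with α = 1 + [I]/Ki.
α = Vmax/Vmax,app = 2.17/1.10 = 1.973.
Since α = 1 + [I]/Ki, [I]/Ki = 1.973 − 1 = 0.9727 and Ki = 0.0447/0.9727 = 0.0460 µM.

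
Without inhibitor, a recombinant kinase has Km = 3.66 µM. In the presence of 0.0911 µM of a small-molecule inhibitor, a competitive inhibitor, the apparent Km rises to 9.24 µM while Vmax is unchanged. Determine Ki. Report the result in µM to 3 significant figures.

0.0598 µM

Competitive: Km,app = α·Km with α = 1 + [I]/Ki.
α = Km,app/Km = 9.24/3.66 = 2.525.
Ki = [I]/(α − 1) = 0.0911/1.525 = 0.0598 µM.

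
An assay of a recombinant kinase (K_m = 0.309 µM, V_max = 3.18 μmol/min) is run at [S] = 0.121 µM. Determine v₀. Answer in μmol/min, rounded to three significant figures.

[S]/(Km+[S]) = 0.121/0.4300 = 0.2814, the fractional saturation.
v = 0.2814 × Vmax = 0.2814 × 3.18 = 0.895 μmol/min.

0.895 μmol/min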